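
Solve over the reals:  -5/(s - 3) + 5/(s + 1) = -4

Multiply both sides by (s - 3)(s + 1):
-5(s + 1) + 5(s - 3) = -4(s - 3)(s + 1).
Expand and collect terms: -4s² + 8s + 32 = 0.
Factor or apply the quadratic formula: s = -2 or s = 4.
Neither value makes a denominator zero (s ≠ 3, s ≠ -1), so both are valid.

s = -2 or s = 4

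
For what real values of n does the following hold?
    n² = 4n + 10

n = -1.7417 or n = 5.7417

Rearrange to standard form: n² - 4n - 10 = 0.
Discriminant: (-4)² − 4·1·(-10) = 56.
Quadratic formula: n = (4 ± √56) / 2.
So n = 2 + √(14) ≈ 5.7417 or n = 2 - √(14) ≈ -1.7417.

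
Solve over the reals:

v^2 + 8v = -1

v = -7.873 or v = -0.127

Rearrange to standard form: v^2 + 8v + 1 = 0.
Discriminant: (8)^2 - 4*1*1 = 60.
Quadratic formula: v = (-8 +/- sqrt(60)) / 2.
So v = -4 + sqrt(15) ~= -0.127 or v = -4 - sqrt(15) ~= -7.873.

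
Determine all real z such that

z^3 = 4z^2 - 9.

Rearrange: z^3 - 4z^2 + 9 = 0.
Possible rational roots are divisors of 9. Testing z = 3 gives 0, so (z - 3) is a factor.
Divide: z^3 - 4z^2 + 9 = (z - 3)(z^2 - z - 3).
Apply the quadratic formula to z^2 - z - 3 = 0: z = (1 +/- sqrt(13))/2, i.e. z ~= 2.3028 or z ~= -1.3028.

z = -1.3028 or z = 2.3028 or z = 3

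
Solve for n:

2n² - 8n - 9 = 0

Discriminant: (-8)² − 4·2·(-9) = 136.
Quadratic formula: n = (8 ± √136) / 4.
So n = 2 + √(34)/2 ≈ 4.9155 or n = 2 - √(34)/2 ≈ -0.9155.

n = -0.9155 or n = 4.9155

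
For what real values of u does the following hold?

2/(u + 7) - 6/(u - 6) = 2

u = -5.6533 or u = 2.6533

Multiply both sides by (u + 7)(u - 6):
2(u - 6) - 6(u + 7) = 2(u + 7)(u - 6).
Expand and collect terms: 2u² + 6u - 30 = 0.
By the quadratic formula, u = (-6 ± √276) / 4, so u ≈ 2.6533 or u ≈ -5.6533.
Neither value makes a denominator zero (u ≠ -7, u ≠ 6), so both are valid.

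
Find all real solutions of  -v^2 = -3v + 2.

v = 1 or v = 2

Bring every term to one side: -v^2 + 3v - 2 = 0.
Factor: -1(v - 2)(v - 1) = 0.
So v = 2 or v = 1.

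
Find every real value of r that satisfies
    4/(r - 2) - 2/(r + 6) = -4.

r = -5.4221 or r = 0.9221

Multiply both sides by (r - 2)(r + 6):
4(r + 6) - 2(r - 2) = -4(r - 2)(r + 6).
Expand and collect terms: -4r² - 18r + 20 = 0.
By the quadratic formula, r = (18 ± √644) / -8, so r ≈ -5.4221 or r ≈ 0.9221.
Neither value makes a denominator zero (r ≠ 2, r ≠ -6), so both are valid.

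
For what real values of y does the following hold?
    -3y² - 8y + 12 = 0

y = -3.737 or y = 1.0704

Discriminant: (-8)² − 4·(-3)·12 = 208.
Quadratic formula: y = (8 ± √208) / (-6).
So y = -2·√(13)/3 - 4/3 ≈ -3.737 or y = -4/3 + 2·√(13)/3 ≈ 1.0704.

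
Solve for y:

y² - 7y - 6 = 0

y = -0.772 or y = 7.772

Discriminant: (-7)² − 4·1·(-6) = 73.
Quadratic formula: y = (7 ± √73) / 2.
So y = 7/2 + √(73)/2 ≈ 7.772 or y = 7/2 - √(73)/2 ≈ -0.772.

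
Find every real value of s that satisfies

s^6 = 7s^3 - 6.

Let u = s^3. The equation becomes u^2 - 7u + 6 = 0.
Factor: (u - 6)(u - 1) = 0, so u = 6 or u = 1.
s^3 = 6 gives s = (6)^(1/3) ~= 1.8171.
s^3 = 1 gives s = 1.

s = 1 or s = 1.8171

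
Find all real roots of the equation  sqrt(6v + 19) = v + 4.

Square both sides: 6v + 19 = (v + 4)^2.
Expand and rearrange: v^2 + 2v - 3 = 0.
Solving gives v = 1 or v = -3.
Check each candidate in the original equation:
  v = 1: sqrt(25) = 5, while v + 4 = 5 — valid.
  v = -3: sqrt(1) = 1, while v + 4 = 1 — valid.

v = -3 or v = 1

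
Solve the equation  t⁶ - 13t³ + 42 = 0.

t = 1.8171 or t = 1.9129

Let u = t³. The equation becomes u² - 13u + 42 = 0.
Factor: (u - 6)(u - 7) = 0, so u = 6 or u = 7.
t³ = 6 gives t = ∛(6) ≈ 1.8171.
t³ = 7 gives t = ∛(7) ≈ 1.9129.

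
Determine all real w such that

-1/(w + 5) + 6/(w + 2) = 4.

Multiply both sides by (w + 5)(w + 2):
-(w + 2) + 6(w + 5) = 4(w + 5)(w + 2).
Expand and collect terms: 4w² + 23w + 12 = 0.
By the quadratic formula, w = (-23 ± √337) / 8, so w ≈ -0.5803 or w ≈ -5.1697.
Neither value makes a denominator zero (w ≠ -5, w ≠ -2), so both are valid.

w = -5.1697 or w = -0.5803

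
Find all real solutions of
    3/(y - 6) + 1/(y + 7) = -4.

Multiply both sides by (y - 6)(y + 7):
3(y + 7) + (y - 6) = -4(y - 6)(y + 7).
Expand and collect terms: -4y² - 8y + 153 = 0.
By the quadratic formula, y = (8 ± √2512) / -8, so y ≈ -7.265 or y ≈ 5.265.
Neither value makes a denominator zero (y ≠ 6, y ≠ -7), so both are valid.

y = -7.265 or y = 5.265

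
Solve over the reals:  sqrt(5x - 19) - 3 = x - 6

Isolate the radical: sqrt(5x - 19) = x - 3.
Square both sides: 5x - 19 = (x - 3)^2.
Expand and rearrange: x^2 - 11x + 28 = 0.
Solving gives x = 7 or x = 4.
Check each candidate in the original equation:
  x = 7: sqrt(16) = 4, while x - 3 = 4 — valid.
  x = 4: sqrt(1) = 1, while x - 3 = 1 — valid.

x = 4 or x = 7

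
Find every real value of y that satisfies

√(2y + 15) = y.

y = 5

Square both sides: 2y + 15 = (y)².
Expand and rearrange: y² - 2y - 15 = 0.
Solving gives y = 5 or y = -3.
Check each candidate in the original equation:
  y = 5: √(25) = 5, while y = 5 — valid.
  y = -3: √(9) = 3, while y = -3 — extraneous.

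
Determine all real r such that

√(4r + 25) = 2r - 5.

r = 6

Square both sides: 4r + 25 = (2r - 5)².
Expand and rearrange: 4r² - 24r = 0.
Solving gives r = 6 or r = 0.
Check each candidate in the original equation:
  r = 6: √(49) = 7, while 2r - 5 = 7 — valid.
  r = 0: √(25) = 5, while 2r - 5 = -5 — extraneous.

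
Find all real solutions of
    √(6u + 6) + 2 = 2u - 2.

u = 5

Isolate the radical: √(6u + 6) = 2u - 4.
Square both sides: 6u + 6 = (2u - 4)².
Expand and rearrange: 4u² - 22u + 10 = 0.
Solving gives u = 5 or u = 0.5.
Check each candidate in the original equation:
  u = 5: √(36) = 6, while 2u - 4 = 6 — valid.
  u = 0.5: √(9) = 3, while 2u - 4 = -3 — extraneous.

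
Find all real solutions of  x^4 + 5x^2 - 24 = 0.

x = -1.7321 or x = 1.7321

Let u = x^2. The equation becomes u^2 + 5u - 24 = 0.
Factor: (u + 8)(u - 3) = 0, so u = -8 or u = 3.
x^2 = -8 < 0 has no real solution.
x^2 = 3 gives x = +/-sqrt(3) ~= +/-1.7321.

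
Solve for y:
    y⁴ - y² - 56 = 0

y = -2.8284 or y = 2.8284

Let u = y². The equation becomes u² - u - 56 = 0.
Factor: (u + 7)(u - 8) = 0, so u = -7 or u = 8.
y² = -7 < 0 has no real solution.
y² = 8 gives y = ±2·√(2) ≈ ±2.8284.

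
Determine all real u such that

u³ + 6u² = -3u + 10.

u = -5 or u = -2 or u = 1

Rearrange: u³ + 6u² + 3u - 10 = 0.
Possible rational roots are divisors of -10. Testing u = 1 gives 0, so (u - 1) is a factor.
Divide: u³ + 6u² + 3u - 10 = (u - 1)(u² + 7u + 10).
Factor the quadratic: u = -2 or u = -5.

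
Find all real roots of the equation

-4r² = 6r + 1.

Rearrange to standard form: -4r² - 6r - 1 = 0.
Discriminant: (-6)² − 4·(-4)·(-1) = 20.
Quadratic formula: r = (6 ± √20) / (-8).
So r = -3/4 - √(5)/4 ≈ -1.309 or r = -3/4 + √(5)/4 ≈ -0.191.

r = -1.309 or r = -0.191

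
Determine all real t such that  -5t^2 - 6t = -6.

t = -1.849 or t = 0.649

Rearrange to standard form: -5t^2 - 6t + 6 = 0.
Discriminant: (-6)^2 - 4*(-5)*6 = 156.
Quadratic formula: t = (6 +/- sqrt(156)) / (-10).
So t = -sqrt(39)/5 - 3/5 ~= -1.849 or t = -3/5 + sqrt(39)/5 ~= 0.649.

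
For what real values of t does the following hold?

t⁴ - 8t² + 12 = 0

Let u = t². The equation becomes u² - 8u + 12 = 0.
Factor: (u - 2)(u - 6) = 0, so u = 2 or u = 6.
t² = 2 gives t = ±√(2) ≈ ±1.4142.
t² = 6 gives t = ±√(6) ≈ ±2.4495.

t = -2.4495 or t = -1.4142 or t = 1.4142 or t = 2.4495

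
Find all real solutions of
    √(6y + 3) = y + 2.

y = 1

Square both sides: 6y + 3 = (y + 2)².
Expand and rearrange: y² - 2y + 1 = 0.
This gives the repeated root y = 1.
Check in the original equation:
  y = 1: √(9) = 3, while y + 2 = 3 — valid.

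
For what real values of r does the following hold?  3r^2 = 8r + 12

r = -1.0704 or r = 3.737

Rearrange to standard form: 3r^2 - 8r - 12 = 0.
Discriminant: (-8)^2 - 4*3*(-12) = 208.
Quadratic formula: r = (8 +/- sqrt(208)) / 6.
So r = 4/3 + 2*sqrt(13)/3 ~= 3.737 or r = 4/3 - 2*sqrt(13)/3 ~= -1.0704.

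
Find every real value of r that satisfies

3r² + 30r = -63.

Bring every term to one side: 3r² + 30r + 63 = 0.
Factor: 3(r + 7)(r + 3) = 0.
So r = -7 or r = -3.

r = -7 or r = -3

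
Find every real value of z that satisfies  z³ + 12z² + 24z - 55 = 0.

Possible rational roots are divisors of -55. Testing z = -5 gives 0, so (z + 5) is a factor.
Divide: z³ + 12z² + 24z - 55 = (z + 5)(z² + 7z - 11).
Apply the quadratic formula to z² + 7z - 11 = 0: z = (-7 ± √93)/2, i.e. z ≈ 1.3218 or z ≈ -8.3218.

z = -8.3218 or z = -5 or z = 1.3218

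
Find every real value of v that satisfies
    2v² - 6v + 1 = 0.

Discriminant: (-6)² − 4·2·1 = 28.
Quadratic formula: v = (6 ± √28) / 4.
So v = √(7)/2 + 3/2 ≈ 2.8229 or v = 3/2 - √(7)/2 ≈ 0.1771.

v = 0.1771 or v = 2.8229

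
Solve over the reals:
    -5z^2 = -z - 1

z = -0.3583 or z = 0.5583

Rearrange to standard form: -5z^2 + z + 1 = 0.
Discriminant: (1)^2 - 4*(-5)*1 = 21.
Quadratic formula: z = (-1 +/- sqrt(21)) / (-10).
So z = 1/10 - sqrt(21)/10 ~= -0.3583 or z = 1/10 + sqrt(21)/10 ~= 0.5583.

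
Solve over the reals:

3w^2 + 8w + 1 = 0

w = -2.5352 or w = -0.1315

Discriminant: (8)^2 - 4*3*1 = 52.
Quadratic formula: w = (-8 +/- sqrt(52)) / 6.
So w = -4/3 + sqrt(13)/3 ~= -0.1315 or w = -4/3 - sqrt(13)/3 ~= -2.5352.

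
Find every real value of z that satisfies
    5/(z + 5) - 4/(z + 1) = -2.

z = -6.8642 or z = 0.3642

Multiply both sides by (z + 5)(z + 1):
5(z + 1) - 4(z + 5) = -2(z + 5)(z + 1).
Expand and collect terms: -2z^2 - 13z + 5 = 0.
By the quadratic formula, z = (13 +/- sqrt(209)) / -4, so z ~= -6.8642 or z ~= 0.3642.
Neither value makes a denominator zero (z != -5, z != -1), so both are valid.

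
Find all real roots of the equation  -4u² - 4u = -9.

Rearrange to standard form: -4u² - 4u + 9 = 0.
Discriminant: (-4)² − 4·(-4)·9 = 160.
Quadratic formula: u = (4 ± √160) / (-8).
So u = -√(10)/2 - 1/2 ≈ -2.0811 or u = -1/2 + √(10)/2 ≈ 1.0811.

u = -2.0811 or u = 1.0811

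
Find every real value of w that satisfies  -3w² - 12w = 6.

w = -3.4142 or w = -0.5858

Rearrange to standard form: -3w² - 12w - 6 = 0.
Discriminant: (-12)² − 4·(-3)·(-6) = 72.
Quadratic formula: w = (12 ± √72) / (-6).
So w = -2 - √(2) ≈ -3.4142 or w = -2 + √(2) ≈ -0.5858.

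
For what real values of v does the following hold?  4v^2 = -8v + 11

v = -2.9365 or v = 0.9365

Rearrange to standard form: 4v^2 + 8v - 11 = 0.
Discriminant: (8)^2 - 4*4*(-11) = 240.
Quadratic formula: v = (-8 +/- sqrt(240)) / 8.
So v = -1 + sqrt(15)/2 ~= 0.9365 or v = -sqrt(15)/2 - 1 ~= -2.9365.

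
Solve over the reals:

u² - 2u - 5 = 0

u = -1.4495 or u = 3.4495

Discriminant: (-2)² − 4·1·(-5) = 24.
Quadratic formula: u = (2 ± √24) / 2.
So u = 1 + √(6) ≈ 3.4495 or u = 1 - √(6) ≈ -1.4495.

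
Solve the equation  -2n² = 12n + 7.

Rearrange to standard form: -2n² - 12n - 7 = 0.
Discriminant: (-12)² − 4·(-2)·(-7) = 88.
Quadratic formula: n = (12 ± √88) / (-4).
So n = -3 - √(22)/2 ≈ -5.3452 or n = -3 + √(22)/2 ≈ -0.6548.

n = -5.3452 or n = -0.6548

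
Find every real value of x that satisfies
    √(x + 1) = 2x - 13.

x = 8

Square both sides: x + 1 = (2x - 13)².
Expand and rearrange: 4x² - 53x + 168 = 0.
Solving gives x = 8 or x = 5.25.
Check each candidate in the original equation:
  x = 8: √(9) = 3, while 2x - 13 = 3 — valid.
  x = 5.25: √(6.25) = 2.5, while 2x - 13 = -2.5 — extraneous.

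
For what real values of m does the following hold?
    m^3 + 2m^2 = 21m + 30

Rearrange: m^3 + 2m^2 - 21m - 30 = 0.
Possible rational roots are divisors of -30. Testing m = -5 gives 0, so (m + 5) is a factor.
Divide: m^3 + 2m^2 - 21m - 30 = (m + 5)(m^2 - 3m - 6).
Apply the quadratic formula to m^2 - 3m - 6 = 0: m = (3 +/- sqrt(33))/2, i.e. m ~= 4.3723 or m ~= -1.3723.

m = -5 or m = -1.3723 or m = 4.3723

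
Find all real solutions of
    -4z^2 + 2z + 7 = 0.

z = -1.0963 or z = 1.5963

Discriminant: (2)^2 - 4*(-4)*7 = 116.
Quadratic formula: z = (-2 +/- sqrt(116)) / (-8).
So z = 1/4 - sqrt(29)/4 ~= -1.0963 or z = 1/4 + sqrt(29)/4 ~= 1.5963.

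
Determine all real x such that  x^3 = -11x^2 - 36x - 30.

Rearrange: x^3 + 11x^2 + 36x + 30 = 0.
Possible rational roots are divisors of 30. Testing x = -5 gives 0, so (x + 5) is a factor.
Divide: x^3 + 11x^2 + 36x + 30 = (x + 5)(x^2 + 6x + 6).
Apply the quadratic formula to x^2 + 6x + 6 = 0: x = (-6 +/- sqrt(12))/2, i.e. x ~= -1.2679 or x ~= -4.7321.

x = -5 or x = -4.7321 or x = -1.2679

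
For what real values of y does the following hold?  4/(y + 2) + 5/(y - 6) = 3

Multiply both sides by (y + 2)(y - 6):
4(y - 6) + 5(y + 2) = 3(y + 2)(y - 6).
Expand and collect terms: 3y^2 - 21y - 22 = 0.
By the quadratic formula, y = (21 +/- sqrt(705)) / 6, so y ~= 7.9253 or y ~= -0.9253.
Neither value makes a denominator zero (y != -2, y != 6), so both are valid.

y = -0.9253 or y = 7.9253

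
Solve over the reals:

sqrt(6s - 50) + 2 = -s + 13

Isolate the radical: sqrt(6s - 50) = -s + 11.
Square both sides: 6s - 50 = (-s + 11)^2.
Expand and rearrange: s^2 - 28s + 171 = 0.
Solving gives s = 19 or s = 9.
Check each candidate in the original equation:
  s = 19: sqrt(64) = 8, while -s + 11 = -8 — extraneous.
  s = 9: sqrt(4) = 2, while -s + 11 = 2 — valid.

s = 9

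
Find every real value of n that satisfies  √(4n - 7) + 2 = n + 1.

n = 2 or n = 4

Isolate the radical: √(4n - 7) = n - 1.
Square both sides: 4n - 7 = (n - 1)².
Expand and rearrange: n² - 6n + 8 = 0.
Solving gives n = 4 or n = 2.
Check each candidate in the original equation:
  n = 4: √(9) = 3, while n - 1 = 3 — valid.
  n = 2: √(1) = 1, while n - 1 = 1 — valid.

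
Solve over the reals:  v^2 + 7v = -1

Rearrange to standard form: v^2 + 7v + 1 = 0.
Discriminant: (7)^2 - 4*1*1 = 45.
Quadratic formula: v = (-7 +/- sqrt(45)) / 2.
So v = -7/2 + 3*sqrt(5)/2 ~= -0.1459 or v = -7/2 - 3*sqrt(5)/2 ~= -6.8541.

v = -6.8541 or v = -0.1459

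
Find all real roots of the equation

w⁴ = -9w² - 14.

No real solutions.

Let u = w². The equation becomes u² + 9u + 14 = 0.
Factor: (u + 7)(u + 2) = 0, so u = -7 or u = -2.
w² = -7 < 0 has no real solution.
w² = -2 < 0 has no real solution.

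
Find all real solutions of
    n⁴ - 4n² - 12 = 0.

Let u = n². The equation becomes u² - 4u - 12 = 0.
Factor: (u + 2)(u - 6) = 0, so u = -2 or u = 6.
n² = -2 < 0 has no real solution.
n² = 6 gives n = ±√(6) ≈ ±2.4495.

n = -2.4495 or n = 2.4495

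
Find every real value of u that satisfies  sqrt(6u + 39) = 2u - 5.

Square both sides: 6u + 39 = (2u - 5)^2.
Expand and rearrange: 4u^2 - 26u - 14 = 0.
Solving gives u = 7 or u = -0.5.
Check each candidate in the original equation:
  u = 7: sqrt(81) = 9, while 2u - 5 = 9 — valid.
  u = -0.5: sqrt(36) = 6, while 2u - 5 = -6 — extraneous.

u = 7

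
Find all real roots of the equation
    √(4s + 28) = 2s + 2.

s = 2

Square both sides: 4s + 28 = (2s + 2)².
Expand and rearrange: 4s² + 4s - 24 = 0.
Solving gives s = 2 or s = -3.
Check each candidate in the original equation:
  s = 2: √(36) = 6, while 2s + 2 = 6 — valid.
  s = -3: √(16) = 4, while 2s + 2 = -4 — extraneous.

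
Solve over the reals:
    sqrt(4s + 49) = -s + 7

Square both sides: 4s + 49 = (-s + 7)^2.
Expand and rearrange: s^2 - 18s = 0.
Solving gives s = 18 or s = 0.
Check each candidate in the original equation:
  s = 18: sqrt(121) = 11, while -s + 7 = -11 — extraneous.
  s = 0: sqrt(49) = 7, while -s + 7 = 7 — valid.

s = 0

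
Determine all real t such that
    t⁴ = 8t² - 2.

Let u = t². The equation becomes u² - 8u + 2 = 0.
By the quadratic formula, u = √(14) + 4 or u = 4 - √(14).
t² = √(14) + 4 gives t = ±√(√(14) + 4) ≈ ±2.7824.
t² = 4 - √(14) gives t = ±√(4 - √(14)) ≈ ±0.5083.

t = -2.7824 or t = -0.5083 or t = 0.5083 or t = 2.7824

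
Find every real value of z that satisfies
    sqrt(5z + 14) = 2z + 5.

z = -1

Square both sides: 5z + 14 = (2z + 5)^2.
Expand and rearrange: 4z^2 + 15z + 11 = 0.
Solving gives z = -1 or z = -2.75.
Check each candidate in the original equation:
  z = -1: sqrt(9) = 3, while 2z + 5 = 3 — valid.
  z = -2.75: sqrt(0.25) = 0.5, while 2z + 5 = -0.5 — extraneous.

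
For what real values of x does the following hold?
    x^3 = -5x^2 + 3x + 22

x = -4.618 or x = -2.382 or x = 2

Rearrange: x^3 + 5x^2 - 3x - 22 = 0.
Possible rational roots are divisors of -22. Testing x = 2 gives 0, so (x - 2) is a factor.
Divide: x^3 + 5x^2 - 3x - 22 = (x - 2)(x^2 + 7x + 11).
Apply the quadratic formula to x^2 + 7x + 11 = 0: x = (-7 +/- sqrt(5))/2, i.e. x ~= -2.382 or x ~= -4.618.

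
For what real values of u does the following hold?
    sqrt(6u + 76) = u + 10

u = -2

Square both sides: 6u + 76 = (u + 10)^2.
Expand and rearrange: u^2 + 14u + 24 = 0.
Solving gives u = -2 or u = -12.
Check each candidate in the original equation:
  u = -2: sqrt(64) = 8, while u + 10 = 8 — valid.
  u = -12: sqrt(4) = 2, while u + 10 = -2 — extraneous.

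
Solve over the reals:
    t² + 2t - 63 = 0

t = -9 or t = 7

Factor: (t + 9)(t - 7) = 0.
So t = -9 or t = 7.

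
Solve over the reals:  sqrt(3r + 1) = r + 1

Square both sides: 3r + 1 = (r + 1)^2.
Expand and rearrange: r^2 - r = 0.
Solving gives r = 1 or r = 0.
Check each candidate in the original equation:
  r = 1: sqrt(4) = 2, while r + 1 = 2 — valid.
  r = 0: sqrt(1) = 1, while r + 1 = 1 — valid.

r = 0 or r = 1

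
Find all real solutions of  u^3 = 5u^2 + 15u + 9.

u = -1.2426 or u = -1 or u = 7.2426

Rearrange: u^3 - 5u^2 - 15u - 9 = 0.
Possible rational roots are divisors of -9. Testing u = -1 gives 0, so (u + 1) is a factor.
Divide: u^3 - 5u^2 - 15u - 9 = (u + 1)(u^2 - 6u - 9).
Apply the quadratic formula to u^2 - 6u - 9 = 0: u = (6 +/- sqrt(72))/2, i.e. u ~= 7.2426 or u ~= -1.2426.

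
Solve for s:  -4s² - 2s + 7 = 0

Discriminant: (-2)² − 4·(-4)·7 = 116.
Quadratic formula: s = (2 ± √116) / (-8).
So s = -√(29)/4 - 1/4 ≈ -1.5963 or s = -1/4 + √(29)/4 ≈ 1.0963.

s = -1.5963 or s = 1.0963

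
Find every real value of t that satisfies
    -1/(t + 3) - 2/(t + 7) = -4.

t = -6.533 or t = -2.717

Multiply both sides by (t + 3)(t + 7):
-(t + 7) - 2(t + 3) = -4(t + 3)(t + 7).
Expand and collect terms: -4t^2 - 37t - 71 = 0.
By the quadratic formula, t = (37 +/- sqrt(233)) / -8, so t ~= -6.533 or t ~= -2.717.
Neither value makes a denominator zero (t != -3, t != -7), so both are valid.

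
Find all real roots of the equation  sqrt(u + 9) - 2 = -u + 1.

u = 0

Isolate the radical: sqrt(u + 9) = -u + 3.
Square both sides: u + 9 = (-u + 3)^2.
Expand and rearrange: u^2 - 7u = 0.
Solving gives u = 7 or u = 0.
Check each candidate in the original equation:
  u = 7: sqrt(16) = 4, while -u + 3 = -4 — extraneous.
  u = 0: sqrt(9) = 3, while -u + 3 = 3 — valid.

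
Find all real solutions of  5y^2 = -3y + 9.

Rearrange to standard form: 5y^2 + 3y - 9 = 0.
Discriminant: (3)^2 - 4*5*(-9) = 189.
Quadratic formula: y = (-3 +/- sqrt(189)) / 10.
So y = -3/10 + 3*sqrt(21)/10 ~= 1.0748 or y = -3*sqrt(21)/10 - 3/10 ~= -1.6748.

y = -1.6748 or y = 1.0748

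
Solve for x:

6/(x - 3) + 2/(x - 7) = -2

Multiply both sides by (x - 3)(x - 7):
6(x - 7) + 2(x - 3) = -2(x - 3)(x - 7).
Expand and collect terms: -2x² + 12x + 6 = 0.
By the quadratic formula, x = (-12 ± √192) / -4, so x ≈ -0.4641 or x ≈ 6.4641.
Neither value makes a denominator zero (x ≠ 3, x ≠ 7), so both are valid.

x = -0.4641 or x = 6.4641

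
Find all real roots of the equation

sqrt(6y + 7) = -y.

Square both sides: 6y + 7 = (-y)^2.
Expand and rearrange: y^2 - 6y - 7 = 0.
Solving gives y = 7 or y = -1.
Check each candidate in the original equation:
  y = 7: sqrt(49) = 7, while -y = -7 — extraneous.
  y = -1: sqrt(1) = 1, while -y = 1 — valid.

y = -1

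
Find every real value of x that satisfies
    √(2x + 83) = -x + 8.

Square both sides: 2x + 83 = (-x + 8)².
Expand and rearrange: x² - 18x - 19 = 0.
Solving gives x = 19 or x = -1.
Check each candidate in the original equation:
  x = 19: √(121) = 11, while -x + 8 = -11 — extraneous.
  x = -1: √(81) = 9, while -x + 8 = 9 — valid.

x = -1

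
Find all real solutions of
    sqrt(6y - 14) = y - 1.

Square both sides: 6y - 14 = (y - 1)^2.
Expand and rearrange: y^2 - 8y + 15 = 0.
Solving gives y = 5 or y = 3.
Check each candidate in the original equation:
  y = 5: sqrt(16) = 4, while y - 1 = 4 — valid.
  y = 3: sqrt(4) = 2, while y - 1 = 2 — valid.

y = 3 or y = 5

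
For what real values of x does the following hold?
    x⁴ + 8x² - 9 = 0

Let u = x². The equation becomes u² + 8u - 9 = 0.
Factor: (u + 9)(u - 1) = 0, so u = -9 or u = 1.
x² = -9 < 0 has no real solution.
x² = 1 gives x = ±1.

x = -1 or x = 1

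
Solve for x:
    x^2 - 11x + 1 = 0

Discriminant: (-11)^2 - 4*1*1 = 117.
Quadratic formula: x = (11 +/- sqrt(117)) / 2.
So x = 3*sqrt(13)/2 + 11/2 ~= 10.9083 or x = 11/2 - 3*sqrt(13)/2 ~= 0.0917.

x = 0.0917 or x = 10.9083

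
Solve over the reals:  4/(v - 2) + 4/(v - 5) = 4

Multiply both sides by (v - 2)(v - 5):
4(v - 5) + 4(v - 2) = 4(v - 2)(v - 5).
Expand and collect terms: 4v^2 - 36v + 68 = 0.
By the quadratic formula, v = (36 +/- sqrt(208)) / 8, so v ~= 6.3028 or v ~= 2.6972.
Neither value makes a denominator zero (v != 2, v != 5), so both are valid.

v = 2.6972 or v = 6.3028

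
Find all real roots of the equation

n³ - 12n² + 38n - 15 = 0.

Possible rational roots are divisors of -15. Testing n = 5 gives 0, so (n - 5) is a factor.
Divide: n³ - 12n² + 38n - 15 = (n - 5)(n² - 7n + 3).
Apply the quadratic formula to n² - 7n + 3 = 0: n = (7 ± √37)/2, i.e. n ≈ 6.5414 or n ≈ 0.4586.

n = 0.4586 or n = 5 or n = 6.5414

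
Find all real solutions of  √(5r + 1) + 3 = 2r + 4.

r = 0 or r = 0.25

Isolate the radical: √(5r + 1) = 2r + 1.
Square both sides: 5r + 1 = (2r + 1)².
Expand and rearrange: 4r² - r = 0.
Solving gives r = 0.25 or r = 0.
Check each candidate in the original equation:
  r = 0.25: √(2.25) = 1.5, while 2r + 1 = 1.5 — valid.
  r = 0: √(1) = 1, while 2r + 1 = 1 — valid.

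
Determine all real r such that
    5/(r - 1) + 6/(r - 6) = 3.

Multiply both sides by (r - 1)(r - 6):
5(r - 6) + 6(r - 1) = 3(r - 1)(r - 6).
Expand and collect terms: 3r² - 32r + 54 = 0.
By the quadratic formula, r = (32 ± √376) / 6, so r ≈ 8.5651 or r ≈ 2.1015.
Neither value makes a denominator zero (r ≠ 1, r ≠ 6), so both are valid.

r = 2.1015 or r = 8.5651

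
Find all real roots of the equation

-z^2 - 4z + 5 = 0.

Factor: -1(z - 1)(z + 5) = 0.
So z = 1 or z = -5.

z = -5 or z = 1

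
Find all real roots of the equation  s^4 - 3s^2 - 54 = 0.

s = -3 or s = 3

Let u = s^2. The equation becomes u^2 - 3u - 54 = 0.
Factor: (u - 9)(u + 6) = 0, so u = 9 or u = -6.
s^2 = 9 gives s = +/-3.
s^2 = -6 < 0 has no real solution.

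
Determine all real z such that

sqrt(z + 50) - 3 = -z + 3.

z = -1

Isolate the radical: sqrt(z + 50) = -z + 6.
Square both sides: z + 50 = (-z + 6)^2.
Expand and rearrange: z^2 - 13z - 14 = 0.
Solving gives z = 14 or z = -1.
Check each candidate in the original equation:
  z = 14: sqrt(64) = 8, while -z + 6 = -8 — extraneous.
  z = -1: sqrt(49) = 7, while -z + 6 = 7 — valid.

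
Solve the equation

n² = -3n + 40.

n = -8 or n = 5

Bring every term to one side: n² + 3n - 40 = 0.
Factor: (n + 8)(n - 5) = 0.
So n = -8 or n = 5.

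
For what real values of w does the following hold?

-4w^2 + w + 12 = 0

Discriminant: (1)^2 - 4*(-4)*12 = 193.
Quadratic formula: w = (-1 +/- sqrt(193)) / (-8).
So w = 1/8 - sqrt(193)/8 ~= -1.6116 or w = 1/8 + sqrt(193)/8 ~= 1.8616.

w = -1.6116 or w = 1.8616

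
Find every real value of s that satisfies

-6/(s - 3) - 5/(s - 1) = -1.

s = 1.8211 or s = 13.1789

Multiply both sides by (s - 3)(s - 1):
-6(s - 1) - 5(s - 3) = -(s - 3)(s - 1).
Expand and collect terms: -s^2 + 15s - 24 = 0.
By the quadratic formula, s = (-15 +/- sqrt(129)) / -2, so s ~= 1.8211 or s ~= 13.1789.
Neither value makes a denominator zero (s != 3, s != 1), so both are valid.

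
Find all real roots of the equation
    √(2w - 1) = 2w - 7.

Square both sides: 2w - 1 = (2w - 7)².
Expand and rearrange: 4w² - 30w + 50 = 0.
Solving gives w = 5 or w = 2.5.
Check each candidate in the original equation:
  w = 5: √(9) = 3, while 2w - 7 = 3 — valid.
  w = 2.5: √(4) = 2, while 2w - 7 = -2 — extraneous.

w = 5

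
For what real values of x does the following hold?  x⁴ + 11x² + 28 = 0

Let u = x². The equation becomes u² + 11u + 28 = 0.
Factor: (u + 4)(u + 7) = 0, so u = -4 or u = -7.
x² = -4 < 0 has no real solution.
x² = -7 < 0 has no real solution.

No real solutions.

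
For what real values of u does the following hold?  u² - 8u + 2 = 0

Discriminant: (-8)² − 4·1·2 = 56.
Quadratic formula: u = (8 ± √56) / 2.
So u = √(14) + 4 ≈ 7.7417 or u = 4 - √(14) ≈ 0.2583.

u = 0.2583 or u = 7.7417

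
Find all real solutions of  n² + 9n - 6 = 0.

n = -9.6235 or n = 0.6235

Discriminant: (9)² − 4·1·(-6) = 105.
Quadratic formula: n = (-9 ± √105) / 2.
So n = -9/2 + √(105)/2 ≈ 0.6235 or n = -√(105)/2 - 9/2 ≈ -9.6235.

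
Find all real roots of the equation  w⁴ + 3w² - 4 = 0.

w = -1 or w = 1

Let u = w². The equation becomes u² + 3u - 4 = 0.
Factor: (u - 1)(u + 4) = 0, so u = 1 or u = -4.
w² = 1 gives w = ±1.
w² = -4 < 0 has no real solution.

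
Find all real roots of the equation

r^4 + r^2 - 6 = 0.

Let u = r^2. The equation becomes u^2 + u - 6 = 0.
Factor: (u + 3)(u - 2) = 0, so u = -3 or u = 2.
r^2 = -3 < 0 has no real solution.
r^2 = 2 gives r = +/-sqrt(2) ~= +/-1.4142.

r = -1.4142 or r = 1.4142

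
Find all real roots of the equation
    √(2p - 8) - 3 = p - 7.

p = 4 or p = 6

Isolate the radical: √(2p - 8) = p - 4.
Square both sides: 2p - 8 = (p - 4)².
Expand and rearrange: p² - 10p + 24 = 0.
Solving gives p = 6 or p = 4.
Check each candidate in the original equation:
  p = 6: √(4) = 2, while p - 4 = 2 — valid.
  p = 4: √(0) = 0, while p - 4 = 0 — valid.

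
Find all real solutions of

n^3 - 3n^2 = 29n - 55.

Rearrange: n^3 - 3n^2 - 29n + 55 = 0.
Possible rational roots are divisors of 55. Testing n = -5 gives 0, so (n + 5) is a factor.
Divide: n^3 - 3n^2 - 29n + 55 = (n + 5)(n^2 - 8n + 11).
Apply the quadratic formula to n^2 - 8n + 11 = 0: n = (8 +/- sqrt(20))/2, i.e. n ~= 6.2361 or n ~= 1.7639.

n = -5 or n = 1.7639 or n = 6.2361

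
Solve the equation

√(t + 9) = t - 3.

Square both sides: t + 9 = (t - 3)².
Expand and rearrange: t² - 7t = 0.
Solving gives t = 7 or t = 0.
Check each candidate in the original equation:
  t = 7: √(16) = 4, while t - 3 = 4 — valid.
  t = 0: √(9) = 3, while t - 3 = -3 — extraneous.

t = 7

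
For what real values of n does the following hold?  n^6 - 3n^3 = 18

Let u = n^3. The equation becomes u^2 - 3u - 18 = 0.
Factor: (u - 6)(u + 3) = 0, so u = 6 or u = -3.
n^3 = 6 gives n = (6)^(1/3) ~= 1.8171.
n^3 = -3 gives n = -(3)^(1/3) ~= -1.4422.

n = -1.4422 or n = 1.8171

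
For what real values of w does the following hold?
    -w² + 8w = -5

Rearrange to standard form: -w² + 8w + 5 = 0.
Discriminant: (8)² − 4·(-1)·5 = 84.
Quadratic formula: w = (-8 ± √84) / (-2).
So w = 4 - √(21) ≈ -0.5826 or w = 4 + √(21) ≈ 8.5826.

w = -0.5826 or w = 8.5826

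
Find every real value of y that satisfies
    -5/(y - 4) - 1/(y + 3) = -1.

Multiply both sides by (y - 4)(y + 3):
-5(y + 3) - (y - 4) = -(y - 4)(y + 3).
Expand and collect terms: -y² + 7y + 23 = 0.
By the quadratic formula, y = (-7 ± √141) / -2, so y ≈ -2.4372 or y ≈ 9.4372.
Neither value makes a denominator zero (y ≠ 4, y ≠ -3), so both are valid.

y = -2.4372 or y = 9.4372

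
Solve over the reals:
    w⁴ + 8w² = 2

Let u = w². The equation becomes u² + 8u - 2 = 0.
By the quadratic formula, u = -4 + 3·√(2) or u = -3·√(2) - 4.
w² = -4 + 3·√(2) gives w = ±√(-4 + 3·√(2)) ≈ ±0.4926.
w² = -3·√(2) - 4 < 0 has no real solution.

w = -0.4926 or w = 0.4926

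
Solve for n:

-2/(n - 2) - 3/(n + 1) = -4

Multiply both sides by (n - 2)(n + 1):
-2(n + 1) - 3(n - 2) = -4(n - 2)(n + 1).
Expand and collect terms: -4n² + 9n + 4 = 0.
By the quadratic formula, n = (-9 ± √145) / -8, so n ≈ -0.3802 or n ≈ 2.6302.
Neither value makes a denominator zero (n ≠ 2, n ≠ -1), so both are valid.

n = -0.3802 or n = 2.6302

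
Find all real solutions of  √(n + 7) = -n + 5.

Square both sides: n + 7 = (-n + 5)².
Expand and rearrange: n² - 11n + 18 = 0.
Solving gives n = 9 or n = 2.
Check each candidate in the original equation:
  n = 9: √(16) = 4, while -n + 5 = -4 — extraneous.
  n = 2: √(9) = 3, while -n + 5 = 3 — valid.

n = 2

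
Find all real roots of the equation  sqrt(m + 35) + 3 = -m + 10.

Isolate the radical: sqrt(m + 35) = -m + 7.
Square both sides: m + 35 = (-m + 7)^2.
Expand and rearrange: m^2 - 15m + 14 = 0.
Solving gives m = 14 or m = 1.
Check each candidate in the original equation:
  m = 14: sqrt(49) = 7, while -m + 7 = -7 — extraneous.
  m = 1: sqrt(36) = 6, while -m + 7 = 6 — valid.

m = 1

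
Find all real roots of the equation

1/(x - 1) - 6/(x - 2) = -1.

x = 0.8377 or x = 7.1623

Multiply both sides by (x - 1)(x - 2):
(x - 2) - 6(x - 1) = -(x - 1)(x - 2).
Expand and collect terms: -x^2 + 8x - 6 = 0.
By the quadratic formula, x = (-8 +/- sqrt(40)) / -2, so x ~= 0.8377 or x ~= 7.1623.
Neither value makes a denominator zero (x != 1, x != 2), so both are valid.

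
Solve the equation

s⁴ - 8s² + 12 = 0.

s = -2.4495 or s = -1.4142 or s = 1.4142 or s = 2.4495

Let u = s². The equation becomes u² - 8u + 12 = 0.
Factor: (u - 2)(u - 6) = 0, so u = 2 or u = 6.
s² = 2 gives s = ±√(2) ≈ ±1.4142.
s² = 6 gives s = ±√(6) ≈ ±2.4495.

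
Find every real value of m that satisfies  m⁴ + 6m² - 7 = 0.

m = -1 or m = 1

Let u = m². The equation becomes u² + 6u - 7 = 0.
Factor: (u + 7)(u - 1) = 0, so u = -7 or u = 1.
m² = -7 < 0 has no real solution.
m² = 1 gives m = ±1.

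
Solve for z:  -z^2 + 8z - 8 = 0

Discriminant: (8)^2 - 4*(-1)*(-8) = 32.
Quadratic formula: z = (-8 +/- sqrt(32)) / (-2).
So z = 4 - 2*sqrt(2) ~= 1.1716 or z = 2*sqrt(2) + 4 ~= 6.8284.

z = 1.1716 or z = 6.8284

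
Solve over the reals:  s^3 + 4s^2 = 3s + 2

Rearrange: s^3 + 4s^2 - 3s - 2 = 0.
Possible rational roots are divisors of -2. Testing s = 1 gives 0, so (s - 1) is a factor.
Divide: s^3 + 4s^2 - 3s - 2 = (s - 1)(s^2 + 5s + 2).
Apply the quadratic formula to s^2 + 5s + 2 = 0: s = (-5 +/- sqrt(17))/2, i.e. s ~= -0.4384 or s ~= -4.5616.

s = -4.5616 or s = -0.4384 or s = 1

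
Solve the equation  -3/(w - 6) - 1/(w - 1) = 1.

w = -0.7913 or w = 3.7913

Multiply both sides by (w - 6)(w - 1):
-3(w - 1) - (w - 6) = (w - 6)(w - 1).
Expand and collect terms: w^2 - 3w - 3 = 0.
By the quadratic formula, w = (3 +/- sqrt(21)) / 2, so w ~= 3.7913 or w ~= -0.7913.
Neither value makes a denominator zero (w != 6, w != 1), so both are valid.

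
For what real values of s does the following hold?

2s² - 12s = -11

s = 1.1292 or s = 4.8708

Rearrange to standard form: 2s² - 12s + 11 = 0.
Discriminant: (-12)² − 4·2·11 = 56.
Quadratic formula: s = (12 ± √56) / 4.
So s = √(14)/2 + 3 ≈ 4.8708 or s = 3 - √(14)/2 ≈ 1.1292.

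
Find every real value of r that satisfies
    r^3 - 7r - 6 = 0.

r = -2 or r = -1 or r = 3

Possible rational roots are divisors of -6. Testing r = -1 gives 0, so (r + 1) is a factor.
Divide: r^3 - 7r - 6 = (r + 1)(r^2 - r - 6).
Factor the quadratic: r = 3 or r = -2.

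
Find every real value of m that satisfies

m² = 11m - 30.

m = 5 or m = 6

Bring every term to one side: m² - 11m + 30 = 0.
Factor: (m - 5)(m - 6) = 0.
So m = 5 or m = 6.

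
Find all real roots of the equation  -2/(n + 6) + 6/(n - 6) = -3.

Multiply both sides by (n + 6)(n - 6):
-2(n - 6) + 6(n + 6) = -3(n + 6)(n - 6).
Expand and collect terms: -3n² - 4n + 60 = 0.
By the quadratic formula, n = (4 ± √736) / -6, so n ≈ -5.1882 or n ≈ 3.8549.
Neither value makes a denominator zero (n ≠ -6, n ≠ 6), so both are valid.

n = -5.1882 or n = 3.8549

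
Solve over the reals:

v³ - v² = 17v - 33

Rearrange: v³ - v² - 17v + 33 = 0.
Possible rational roots are divisors of 33. Testing v = 3 gives 0, so (v - 3) is a factor.
Divide: v³ - v² - 17v + 33 = (v - 3)(v² + 2v - 11).
Apply the quadratic formula to v² + 2v - 11 = 0: v = (-2 ± √48)/2, i.e. v ≈ 2.4641 or v ≈ -4.4641.

v = -4.4641 or v = 2.4641 or v = 3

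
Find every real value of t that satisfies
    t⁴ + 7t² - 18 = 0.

t = -1.4142 or t = 1.4142

Let u = t². The equation becomes u² + 7u - 18 = 0.
Factor: (u - 2)(u + 9) = 0, so u = 2 or u = -9.
t² = 2 gives t = ±√(2) ≈ ±1.4142.
t² = -9 < 0 has no real solution.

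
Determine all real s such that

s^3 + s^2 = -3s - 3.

s = -1

Rearrange: s^3 + s^2 + 3s + 3 = 0.
Possible rational roots are divisors of 3. Testing s = -1 gives 0, so (s + 1) is a factor.
Divide: s^3 + s^2 + 3s + 3 = (s + 1)(s^2 + 3).
The quadratic s^2 + 3 has discriminant -12 < 0, so no further real roots.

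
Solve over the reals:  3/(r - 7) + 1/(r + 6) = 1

Multiply both sides by (r - 7)(r + 6):
3(r + 6) + (r - 7) = (r - 7)(r + 6).
Expand and collect terms: r² - 5r - 53 = 0.
By the quadratic formula, r = (5 ± √237) / 2, so r ≈ 10.1974 or r ≈ -5.1974.
Neither value makes a denominator zero (r ≠ 7, r ≠ -6), so both are valid.

r = -5.1974 or r = 10.1974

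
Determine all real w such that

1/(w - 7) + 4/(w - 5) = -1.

Multiply both sides by (w - 7)(w - 5):
(w - 5) + 4(w - 7) = -(w - 7)(w - 5).
Expand and collect terms: -w^2 + 7w - 2 = 0.
By the quadratic formula, w = (-7 +/- sqrt(41)) / -2, so w ~= 0.2984 or w ~= 6.7016.
Neither value makes a denominator zero (w != 7, w != 5), so both are valid.

w = 0.2984 or w = 6.7016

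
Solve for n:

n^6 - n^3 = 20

n = -1.5874 or n = 1.71

Let u = n^3. The equation becomes u^2 - u - 20 = 0.
Factor: (u + 4)(u - 5) = 0, so u = -4 or u = 5.
n^3 = -4 gives n = -(4)^(1/3) ~= -1.5874.
n^3 = 5 gives n = (5)^(1/3) ~= 1.71.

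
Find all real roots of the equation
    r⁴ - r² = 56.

r = -2.8284 or r = 2.8284

Let u = r². The equation becomes u² - u - 56 = 0.
Factor: (u - 8)(u + 7) = 0, so u = 8 or u = -7.
r² = 8 gives r = ±2·√(2) ≈ ±2.8284.
r² = -7 < 0 has no real solution.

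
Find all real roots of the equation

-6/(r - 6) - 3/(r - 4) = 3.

r = 2 or r = 5

Multiply both sides by (r - 6)(r - 4):
-6(r - 4) - 3(r - 6) = 3(r - 6)(r - 4).
Expand and collect terms: 3r^2 - 21r + 30 = 0.
Factor or apply the quadratic formula: r = 5 or r = 2.
Neither value makes a denominator zero (r != 6, r != 4), so both are valid.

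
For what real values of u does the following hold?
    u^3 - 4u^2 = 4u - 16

u = -2 or u = 2 or u = 4

Rearrange: u^3 - 4u^2 - 4u + 16 = 0.
Possible rational roots are divisors of 16. Testing u = 4 gives 0, so (u - 4) is a factor.
Divide: u^3 - 4u^2 - 4u + 16 = (u - 4)(u^2 - 4).
Factor the quadratic: u = 2 or u = -2.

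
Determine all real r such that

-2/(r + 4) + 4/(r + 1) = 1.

Multiply both sides by (r + 4)(r + 1):
-2(r + 1) + 4(r + 4) = (r + 4)(r + 1).
Expand and collect terms: r^2 + 3r - 10 = 0.
Factor or apply the quadratic formula: r = 2 or r = -5.
Neither value makes a denominator zero (r != -4, r != -1), so both are valid.

r = -5 or r = 2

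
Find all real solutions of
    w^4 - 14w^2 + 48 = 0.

Let u = w^2. The equation becomes u^2 - 14u + 48 = 0.
Factor: (u - 8)(u - 6) = 0, so u = 8 or u = 6.
w^2 = 8 gives w = +/-2*sqrt(2) ~= +/-2.8284.
w^2 = 6 gives w = +/-sqrt(6) ~= +/-2.4495.

w = -2.8284 or w = -2.4495 or w = 2.4495 or w = 2.8284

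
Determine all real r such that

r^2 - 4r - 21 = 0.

Factor: (r + 3)(r - 7) = 0.
So r = -3 or r = 7.

r = -3 or r = 7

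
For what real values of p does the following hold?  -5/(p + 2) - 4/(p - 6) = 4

p = -3.3988 or p = 5.1488

Multiply both sides by (p + 2)(p - 6):
-5(p - 6) - 4(p + 2) = 4(p + 2)(p - 6).
Expand and collect terms: 4p² - 7p - 70 = 0.
By the quadratic formula, p = (7 ± √1169) / 8, so p ≈ 5.1488 or p ≈ -3.3988.
Neither value makes a denominator zero (p ≠ -2, p ≠ 6), so both are valid.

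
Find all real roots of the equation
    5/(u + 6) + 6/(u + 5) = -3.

Multiply both sides by (u + 6)(u + 5):
5(u + 5) + 6(u + 6) = -3(u + 6)(u + 5).
Expand and collect terms: -3u² - 44u - 151 = 0.
By the quadratic formula, u = (44 ± √124) / -6, so u ≈ -9.1893 or u ≈ -5.4774.
Neither value makes a denominator zero (u ≠ -6, u ≠ -5), so both are valid.

u = -9.1893 or u = -5.4774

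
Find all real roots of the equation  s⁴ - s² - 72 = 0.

s = -3 or s = 3

Let u = s². The equation becomes u² - u - 72 = 0.
Factor: (u - 9)(u + 8) = 0, so u = 9 or u = -8.
s² = 9 gives s = ±3.
s² = -8 < 0 has no real solution.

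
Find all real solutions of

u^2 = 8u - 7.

Bring every term to one side: u^2 - 8u + 7 = 0.
Factor: (u - 7)(u - 1) = 0.
So u = 7 or u = 1.

u = 1 or u = 7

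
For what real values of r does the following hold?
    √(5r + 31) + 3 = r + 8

Isolate the radical: √(5r + 31) = r + 5.
Square both sides: 5r + 31 = (r + 5)².
Expand and rearrange: r² + 5r - 6 = 0.
Solving gives r = 1 or r = -6.
Check each candidate in the original equation:
  r = 1: √(36) = 6, while r + 5 = 6 — valid.
  r = -6: √(1) = 1, while r + 5 = -1 — extraneous.

r = 1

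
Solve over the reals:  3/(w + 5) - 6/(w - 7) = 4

Multiply both sides by (w + 5)(w - 7):
3(w - 7) - 6(w + 5) = 4(w + 5)(w - 7).
Expand and collect terms: 4w^2 - 5w - 89 = 0.
By the quadratic formula, w = (5 +/- sqrt(1449)) / 8, so w ~= 5.3832 or w ~= -4.1332.
Neither value makes a denominator zero (w != -5, w != 7), so both are valid.

w = -4.1332 or w = 5.3832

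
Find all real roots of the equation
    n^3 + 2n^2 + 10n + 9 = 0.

n = -1

Possible rational roots are divisors of 9. Testing n = -1 gives 0, so (n + 1) is a factor.
Divide: n^3 + 2n^2 + 10n + 9 = (n + 1)(n^2 + n + 9).
The quadratic n^2 + n + 9 has discriminant -35 < 0, so no further real roots.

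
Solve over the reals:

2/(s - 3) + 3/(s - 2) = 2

Multiply both sides by (s - 3)(s - 2):
2(s - 2) + 3(s - 3) = 2(s - 3)(s - 2).
Expand and collect terms: 2s^2 - 15s + 25 = 0.
Factor or apply the quadratic formula: s = 5 or s = 2.5.
Neither value makes a denominator zero (s != 3, s != 2), so both are valid.

s = 2.5 or s = 5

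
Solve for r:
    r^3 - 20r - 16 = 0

Possible rational roots are divisors of -16. Testing r = -4 gives 0, so (r + 4) is a factor.
Divide: r^3 - 20r - 16 = (r + 4)(r^2 - 4r - 4).
Apply the quadratic formula to r^2 - 4r - 4 = 0: r = (4 +/- sqrt(32))/2, i.e. r ~= 4.8284 or r ~= -0.8284.

r = -4 or r = -0.8284 or r = 4.8284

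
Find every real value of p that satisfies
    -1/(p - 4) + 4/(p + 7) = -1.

p = -10.746 or p = 4.746

Multiply both sides by (p - 4)(p + 7):
-(p + 7) + 4(p - 4) = -(p - 4)(p + 7).
Expand and collect terms: -p^2 - 6p + 51 = 0.
By the quadratic formula, p = (6 +/- sqrt(240)) / -2, so p ~= -10.746 or p ~= 4.746.
Neither value makes a denominator zero (p != 4, p != -7), so both are valid.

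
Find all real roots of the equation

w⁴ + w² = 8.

Let u = w². The equation becomes u² + u - 8 = 0.
By the quadratic formula, u = -1/2 + √(33)/2 or u = -√(33)/2 - 1/2.
w² = -1/2 + √(33)/2 gives w = ±√(-1/2 + √(33)/2) ≈ ±1.5402.
w² = -√(33)/2 - 1/2 < 0 has no real solution.

w = -1.5402 or w = 1.5402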